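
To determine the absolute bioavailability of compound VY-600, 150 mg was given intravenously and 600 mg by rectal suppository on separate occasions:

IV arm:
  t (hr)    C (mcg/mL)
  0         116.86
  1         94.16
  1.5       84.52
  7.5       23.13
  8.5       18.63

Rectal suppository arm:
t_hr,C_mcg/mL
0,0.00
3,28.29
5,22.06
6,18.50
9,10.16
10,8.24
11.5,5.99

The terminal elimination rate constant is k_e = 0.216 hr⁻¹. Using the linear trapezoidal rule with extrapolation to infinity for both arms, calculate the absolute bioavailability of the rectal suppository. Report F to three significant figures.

Trapezoidal AUC_0→8.5 (IV):
  [0→1]: (116.86+94.16)/2 × 1 = 105.51
  [1→1.5]: (94.16+84.52)/2 × 0.5 = 44.67
  [1.5→7.5]: (84.52+23.13)/2 × 6 = 322.95
  [7.5→8.5]: (23.13+18.63)/2 × 1 = 20.88
  Sum = 494.01 mcg/mL·hr
IV tail: 18.63/0.216 = 86.250; AUC_iv,0→∞ = 494.01 + 86.250 = 580.26 mcg/mL·hr
Trapezoidal AUC_0→11.5 (rectal suppository):
  [0→3]: (0.00+28.29)/2 × 3 = 42.435
  [3→5]: (28.29+22.06)/2 × 2 = 50.35
  [5→6]: (22.06+18.50)/2 × 1 = 20.28
  [6→9]: (18.50+10.16)/2 × 3 = 42.99
  [9→10]: (10.16+8.24)/2 × 1 = 9.2
  [10→11.5]: (8.24+5.99)/2 × 1.5 = 10.6725
  Sum = 175.9275 mcg/mL·hr
rectal suppository tail: 5.99/0.216 = 27.731; AUC_ev,0→∞ = 175.9275 + 27.731 = 203.6585 mcg/mL·hr
F = (AUC_ev/D_ev)/(AUC_iv/D_iv) = (203.6585/600)/(580.26/150) = 0.339431/3.8684 = 0.0877

F = 0.0877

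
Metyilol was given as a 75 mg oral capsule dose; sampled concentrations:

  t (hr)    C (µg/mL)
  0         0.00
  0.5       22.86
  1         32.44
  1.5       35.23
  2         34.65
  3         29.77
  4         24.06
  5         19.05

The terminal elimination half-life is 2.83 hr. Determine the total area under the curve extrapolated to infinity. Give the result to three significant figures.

Trapezoidal AUC_0→5:
  [0→0.5]: (0.00+22.86)/2 × 0.5 = 5.715
  [0.5→1]: (22.86+32.44)/2 × 0.5 = 13.825
  [1→1.5]: (32.44+35.23)/2 × 0.5 = 16.9175
  [1.5→2]: (35.23+34.65)/2 × 0.5 = 17.47
  [2→3]: (34.65+29.77)/2 × 1 = 32.21
  [3→4]: (29.77+24.06)/2 × 1 = 26.915
  [4→5]: (24.06+19.05)/2 × 1 = 21.555
  Sum = 134.6075 µg/mL·hr
k_e = ln2 / t½ = 0.693147 / 2.83 = 0.2449 hr^-1
Extrapolated tail: C_last / k_e = 19.05 / 0.2449 = 77.787
AUC_0→∞ = 134.6075 + 77.787 = 212.3945 µg/mL·hr

AUC = 212 µg/mL·hr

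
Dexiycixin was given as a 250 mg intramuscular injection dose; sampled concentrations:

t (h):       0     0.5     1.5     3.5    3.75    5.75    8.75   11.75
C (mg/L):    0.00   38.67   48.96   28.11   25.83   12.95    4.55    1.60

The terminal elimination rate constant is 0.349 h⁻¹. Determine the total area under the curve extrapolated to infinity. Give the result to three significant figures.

Trapezoidal AUC_0→11.75:
  [0→0.5]: (0.00+38.67)/2 × 0.5 = 9.6675
  [0.5→1.5]: (38.67+48.96)/2 × 1 = 43.815
  [1.5→3.5]: (48.96+28.11)/2 × 2 = 77.07
  [3.5→3.75]: (28.11+25.83)/2 × 0.25 = 6.7425
  [3.75→5.75]: (25.83+12.95)/2 × 2 = 38.78
  [5.75→8.75]: (12.95+4.55)/2 × 3 = 26.25
  [8.75→11.75]: (4.55+1.60)/2 × 3 = 9.225
  Sum = 211.55 mg/L·h
Extrapolated tail: C_last / k_e = 1.60 / 0.349 = 4.585
AUC_0→∞ = 211.55 + 4.585 = 216.135 mg/L·h

AUC = 216 mg/L·h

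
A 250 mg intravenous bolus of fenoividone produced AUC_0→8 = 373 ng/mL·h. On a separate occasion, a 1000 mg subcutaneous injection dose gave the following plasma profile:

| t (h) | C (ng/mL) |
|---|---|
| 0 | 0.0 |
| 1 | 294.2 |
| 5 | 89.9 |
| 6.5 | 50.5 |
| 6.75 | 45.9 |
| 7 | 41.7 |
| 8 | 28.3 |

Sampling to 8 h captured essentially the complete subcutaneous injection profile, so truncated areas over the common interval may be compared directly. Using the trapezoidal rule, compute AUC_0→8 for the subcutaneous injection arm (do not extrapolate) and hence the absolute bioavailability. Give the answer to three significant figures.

F = 0.723

Trapezoidal AUC_0→8 (subcutaneous injection):
  [0→1]: (0.0+294.2)/2 × 1 = 147.1
  [1→5]: (294.2+89.9)/2 × 4 = 768.2
  [5→6.5]: (89.9+50.5)/2 × 1.5 = 105.3
  [6.5→6.75]: (50.5+45.9)/2 × 0.25 = 12.05
  [6.75→7]: (45.9+41.7)/2 × 0.25 = 10.95
  [7→8]: (41.7+28.3)/2 × 1 = 35.0
  Sum = 1078.6 ng/mL·h
F = (AUC_ev/D_ev)/(AUC_iv/D_iv) = (1078.6/1000)/(373/250) = 1.0786/1.492 = 0.7229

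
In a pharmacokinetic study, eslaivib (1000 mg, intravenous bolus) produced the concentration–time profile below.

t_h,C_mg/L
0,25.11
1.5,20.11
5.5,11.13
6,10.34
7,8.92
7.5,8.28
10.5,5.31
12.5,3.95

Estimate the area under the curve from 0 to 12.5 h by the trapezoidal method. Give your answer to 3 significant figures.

Trapezoidal AUC_0→12.5:
  [0→1.5]: (25.11+20.11)/2 × 1.5 = 33.915
  [1.5→5.5]: (20.11+11.13)/2 × 4 = 62.48
  [5.5→6]: (11.13+10.34)/2 × 0.5 = 5.3675
  [6→7]: (10.34+8.92)/2 × 1 = 9.63
  [7→7.5]: (8.92+8.28)/2 × 0.5 = 4.3
  [7.5→10.5]: (8.28+5.31)/2 × 3 = 20.385
  [10.5→12.5]: (5.31+3.95)/2 × 2 = 9.26
  Sum = 145.3375 mg/L·h

AUC = 145 mg/L·h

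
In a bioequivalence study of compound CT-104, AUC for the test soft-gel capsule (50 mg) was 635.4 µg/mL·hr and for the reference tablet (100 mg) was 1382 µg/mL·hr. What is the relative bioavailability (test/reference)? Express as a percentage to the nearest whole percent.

F_rel = 92%

F_rel = (AUC_test/D_test) / (AUC_ref/D_ref)
      = (635.4/50) / (1382/100)
      = 12.708 / 13.82 = 0.9195 = 91.95%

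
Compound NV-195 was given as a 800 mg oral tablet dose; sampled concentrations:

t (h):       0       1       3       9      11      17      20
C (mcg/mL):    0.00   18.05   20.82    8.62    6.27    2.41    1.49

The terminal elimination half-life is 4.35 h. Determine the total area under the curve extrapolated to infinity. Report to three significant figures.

Trapezoidal AUC_0→20:
  [0→1]: (0.00+18.05)/2 × 1 = 9.025
  [1→3]: (18.05+20.82)/2 × 2 = 38.87
  [3→9]: (20.82+8.62)/2 × 6 = 88.32
  [9→11]: (8.62+6.27)/2 × 2 = 14.89
  [11→17]: (6.27+2.41)/2 × 6 = 26.04
  [17→20]: (2.41+1.49)/2 × 3 = 5.85
  Sum = 182.995 mcg/mL·h
k_e = ln2 / t½ = 0.693147 / 4.35 = 0.1593 h^-1
Extrapolated tail: C_last / k_e = 1.49 / 0.1593 = 9.353
AUC_0→∞ = 182.995 + 9.353 = 192.348 mcg/mL·h

AUC = 192 mcg/mL·h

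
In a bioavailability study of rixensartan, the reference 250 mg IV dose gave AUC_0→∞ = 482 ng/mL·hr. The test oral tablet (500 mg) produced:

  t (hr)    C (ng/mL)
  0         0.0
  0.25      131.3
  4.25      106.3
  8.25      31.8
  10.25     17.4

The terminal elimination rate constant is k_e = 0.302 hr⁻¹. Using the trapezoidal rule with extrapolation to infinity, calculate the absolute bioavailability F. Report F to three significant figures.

F = 0.907

Trapezoidal AUC_0→10.25 (oral tablet):
  [0→0.25]: (0.0+131.3)/2 × 0.25 = 16.4125
  [0.25→4.25]: (131.3+106.3)/2 × 4 = 475.2
  [4.25→8.25]: (106.3+31.8)/2 × 4 = 276.2
  [8.25→10.25]: (31.8+17.4)/2 × 2 = 49.2
  Sum = 817.0125 ng/mL·hr
Tail: C_last/k_e = 17.4/0.302 = 57.616
AUC_0→∞ (oral tablet) = 817.0125 + 57.616 = 874.6285 ng/mL·hr
F = (AUC_ev/D_ev)/(AUC_iv/D_iv) = (874.6285/500)/(482/250) = 1.749257/1.928 = 0.9073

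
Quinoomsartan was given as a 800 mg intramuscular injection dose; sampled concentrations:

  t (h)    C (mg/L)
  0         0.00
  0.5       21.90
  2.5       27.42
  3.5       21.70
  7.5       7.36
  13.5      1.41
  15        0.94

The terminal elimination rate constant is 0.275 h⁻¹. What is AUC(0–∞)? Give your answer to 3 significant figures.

Trapezoidal AUC_0→15:
  [0→0.5]: (0.00+21.90)/2 × 0.5 = 5.475
  [0.5→2.5]: (21.90+27.42)/2 × 2 = 49.32
  [2.5→3.5]: (27.42+21.70)/2 × 1 = 24.56
  [3.5→7.5]: (21.70+7.36)/2 × 4 = 58.12
  [7.5→13.5]: (7.36+1.41)/2 × 6 = 26.31
  [13.5→15]: (1.41+0.94)/2 × 1.5 = 1.7625
  Sum = 165.5475 mg/L·h
Extrapolated tail: C_last / k_e = 0.94 / 0.275 = 3.418
AUC_0→∞ = 165.5475 + 3.418 = 168.9655 mg/L·h

AUC = 169 mg/L·h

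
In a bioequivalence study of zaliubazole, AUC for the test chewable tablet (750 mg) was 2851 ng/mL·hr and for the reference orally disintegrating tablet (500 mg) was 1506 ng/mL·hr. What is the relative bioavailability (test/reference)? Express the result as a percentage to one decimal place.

F_rel = (AUC_test/D_test) / (AUC_ref/D_ref)
      = (2851/750) / (1506/500)
      = 3.80133 / 3.012 = 1.2621 = 126.21%

F_rel = 126.2%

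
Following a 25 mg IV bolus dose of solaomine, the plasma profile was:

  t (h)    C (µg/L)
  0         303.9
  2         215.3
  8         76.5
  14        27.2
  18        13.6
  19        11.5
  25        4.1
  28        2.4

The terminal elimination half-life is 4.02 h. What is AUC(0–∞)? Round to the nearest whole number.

Trapezoidal AUC_0→28:
  [0→2]: (303.9+215.3)/2 × 2 = 519.2
  [2→8]: (215.3+76.5)/2 × 6 = 875.4
  [8→14]: (76.5+27.2)/2 × 6 = 311.1
  [14→18]: (27.2+13.6)/2 × 4 = 81.6
  [18→19]: (13.6+11.5)/2 × 1 = 12.55
  [19→25]: (11.5+4.1)/2 × 6 = 46.8
  [25→28]: (4.1+2.4)/2 × 3 = 9.75
  Sum = 1856.4 µg/L·h
k_e = ln2 / t½ = 0.693147 / 4.02 = 0.1724 h^-1
Extrapolated tail: C_last / k_e = 2.4 / 0.1724 = 13.921
AUC_0→∞ = 1856.4 + 13.921 = 1870.321 µg/L·h

AUC = 1870 µg/L·h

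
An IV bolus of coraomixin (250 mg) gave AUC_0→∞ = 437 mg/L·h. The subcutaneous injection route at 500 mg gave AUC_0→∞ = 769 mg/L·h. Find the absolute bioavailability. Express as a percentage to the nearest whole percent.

F = (AUC_ev / D_ev) / (AUC_iv / D_iv)
  = (769/500) / (437/250)
  = 1.538 / 1.748 = 0.8799
  = 87.99%

F = 88%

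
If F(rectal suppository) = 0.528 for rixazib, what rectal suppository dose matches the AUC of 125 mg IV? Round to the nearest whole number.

For equal systemic exposure: F × D_ev = D_iv
D_ev = D_iv / F = 125 / 0.528 = 236.742 mg

D_rectal = 237 mg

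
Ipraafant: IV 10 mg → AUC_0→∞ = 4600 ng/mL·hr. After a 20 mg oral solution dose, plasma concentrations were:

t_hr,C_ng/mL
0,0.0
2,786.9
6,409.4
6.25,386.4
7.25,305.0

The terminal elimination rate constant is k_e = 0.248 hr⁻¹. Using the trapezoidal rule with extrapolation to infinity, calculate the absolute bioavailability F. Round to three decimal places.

Trapezoidal AUC_0→7.25 (oral solution):
  [0→2]: (0.0+786.9)/2 × 2 = 786.9
  [2→6]: (786.9+409.4)/2 × 4 = 2392.6
  [6→6.25]: (409.4+386.4)/2 × 0.25 = 99.475
  [6.25→7.25]: (386.4+305.0)/2 × 1 = 345.7
  Sum = 3624.675 ng/mL·hr
Tail: C_last/k_e = 305.0/0.248 = 1229.839
AUC_0→∞ (oral solution) = 3624.675 + 1229.839 = 4854.514 ng/mL·hr
F = (AUC_ev/D_ev)/(AUC_iv/D_iv) = (4854.514/20)/(4600/10) = 242.7257/460 = 0.5277

F = 0.528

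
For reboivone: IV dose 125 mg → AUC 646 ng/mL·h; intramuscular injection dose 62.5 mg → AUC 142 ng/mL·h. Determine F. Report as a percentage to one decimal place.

F = 44.0%

F = (AUC_ev / D_ev) / (AUC_iv / D_iv)
  = (142/62.5) / (646/125)
  = 2.272 / 5.168 = 0.4396
  = 43.96%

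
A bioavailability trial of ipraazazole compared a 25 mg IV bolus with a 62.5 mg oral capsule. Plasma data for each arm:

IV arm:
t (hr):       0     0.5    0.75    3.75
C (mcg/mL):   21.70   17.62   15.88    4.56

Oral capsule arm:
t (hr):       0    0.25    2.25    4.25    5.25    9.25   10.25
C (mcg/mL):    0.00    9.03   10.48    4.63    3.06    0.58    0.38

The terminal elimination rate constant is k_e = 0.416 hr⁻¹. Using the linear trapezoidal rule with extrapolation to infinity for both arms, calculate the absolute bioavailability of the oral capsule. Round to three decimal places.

Trapezoidal AUC_0→3.75 (IV):
  [0→0.5]: (21.70+17.62)/2 × 0.5 = 9.83
  [0.5→0.75]: (17.62+15.88)/2 × 0.25 = 4.1875
  [0.75→3.75]: (15.88+4.56)/2 × 3 = 30.66
  Sum = 44.6775 mcg/mL·hr
IV tail: 4.56/0.416 = 10.962; AUC_iv,0→∞ = 44.6775 + 10.962 = 55.6395 mcg/mL·hr
Trapezoidal AUC_0→10.25 (oral capsule):
  [0→0.25]: (0.00+9.03)/2 × 0.25 = 1.12875
  [0.25→2.25]: (9.03+10.48)/2 × 2 = 19.51
  [2.25→4.25]: (10.48+4.63)/2 × 2 = 15.11
  [4.25→5.25]: (4.63+3.06)/2 × 1 = 3.845
  [5.25→9.25]: (3.06+0.58)/2 × 4 = 7.28
  [9.25→10.25]: (0.58+0.38)/2 × 1 = 0.48
  Sum = 47.35375 mcg/mL·hr
oral capsule tail: 0.38/0.416 = 0.913; AUC_ev,0→∞ = 47.35375 + 0.913 = 48.26675 mcg/mL·hr
F = (AUC_ev/D_ev)/(AUC_iv/D_iv) = (48.26675/62.5)/(55.6395/25) = 0.772268/2.22558 = 0.3470

F = 0.347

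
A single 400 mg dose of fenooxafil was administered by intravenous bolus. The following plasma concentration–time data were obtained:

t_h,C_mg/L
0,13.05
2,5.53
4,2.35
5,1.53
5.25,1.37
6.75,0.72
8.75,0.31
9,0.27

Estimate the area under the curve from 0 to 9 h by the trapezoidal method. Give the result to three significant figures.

Trapezoidal AUC_0→9:
  [0→2]: (13.05+5.53)/2 × 2 = 18.58
  [2→4]: (5.53+2.35)/2 × 2 = 7.88
  [4→5]: (2.35+1.53)/2 × 1 = 1.94
  [5→5.25]: (1.53+1.37)/2 × 0.25 = 0.3625
  [5.25→6.75]: (1.37+0.72)/2 × 1.5 = 1.5675
  [6.75→8.75]: (0.72+0.31)/2 × 2 = 1.03
  [8.75→9]: (0.31+0.27)/2 × 0.25 = 0.0725
  Sum = 31.4325 mg/L·h

AUC = 31.4 mg/L·h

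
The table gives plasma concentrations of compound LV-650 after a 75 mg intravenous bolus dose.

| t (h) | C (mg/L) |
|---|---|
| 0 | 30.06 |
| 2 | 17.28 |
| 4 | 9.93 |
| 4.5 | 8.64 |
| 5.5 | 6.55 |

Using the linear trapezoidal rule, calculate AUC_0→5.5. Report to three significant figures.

AUC = 86.8 mg/L·h

Trapezoidal AUC_0→5.5:
  [0→2]: (30.06+17.28)/2 × 2 = 47.34
  [2→4]: (17.28+9.93)/2 × 2 = 27.21
  [4→4.5]: (9.93+8.64)/2 × 0.5 = 4.6425
  [4.5→5.5]: (8.64+6.55)/2 × 1 = 7.595
  Sum = 86.7875 mg/L·h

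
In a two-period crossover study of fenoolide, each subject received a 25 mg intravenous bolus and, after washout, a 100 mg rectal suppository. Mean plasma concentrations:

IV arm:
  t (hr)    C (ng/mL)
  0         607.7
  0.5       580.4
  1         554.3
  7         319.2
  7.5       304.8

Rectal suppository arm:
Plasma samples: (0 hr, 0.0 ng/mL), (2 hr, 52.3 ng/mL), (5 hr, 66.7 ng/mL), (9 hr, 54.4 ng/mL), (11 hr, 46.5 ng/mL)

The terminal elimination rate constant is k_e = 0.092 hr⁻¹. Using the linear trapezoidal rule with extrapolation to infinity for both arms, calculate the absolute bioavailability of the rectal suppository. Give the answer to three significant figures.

Trapezoidal AUC_0→7.5 (IV):
  [0→0.5]: (607.7+580.4)/2 × 0.5 = 297.025
  [0.5→1]: (580.4+554.3)/2 × 0.5 = 283.675
  [1→7]: (554.3+319.2)/2 × 6 = 2620.5
  [7→7.5]: (319.2+304.8)/2 × 0.5 = 156.0
  Sum = 3357.2 ng/mL·hr
IV tail: 304.8/0.092 = 3313.043; AUC_iv,0→∞ = 3357.2 + 3313.043 = 6670.243 ng/mL·hr
Trapezoidal AUC_0→11 (rectal suppository):
  [0→2]: (0.0+52.3)/2 × 2 = 52.3
  [2→5]: (52.3+66.7)/2 × 3 = 178.5
  [5→9]: (66.7+54.4)/2 × 4 = 242.2
  [9→11]: (54.4+46.5)/2 × 2 = 100.9
  Sum = 573.9 ng/mL·hr
rectal suppository tail: 46.5/0.092 = 505.435; AUC_ev,0→∞ = 573.9 + 505.435 = 1079.335 ng/mL·hr
F = (AUC_ev/D_ev)/(AUC_iv/D_iv) = (1079.335/100)/(6670.243/25) = 10.79335/266.80972 = 0.0405

F = 0.0405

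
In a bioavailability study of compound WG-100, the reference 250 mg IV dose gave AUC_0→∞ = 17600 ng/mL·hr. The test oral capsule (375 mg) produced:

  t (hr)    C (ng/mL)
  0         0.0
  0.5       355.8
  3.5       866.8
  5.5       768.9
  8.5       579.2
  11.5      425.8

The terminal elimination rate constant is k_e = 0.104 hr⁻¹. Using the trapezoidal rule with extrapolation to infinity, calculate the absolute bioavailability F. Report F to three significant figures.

Trapezoidal AUC_0→11.5 (oral capsule):
  [0→0.5]: (0.0+355.8)/2 × 0.5 = 88.95
  [0.5→3.5]: (355.8+866.8)/2 × 3 = 1833.9
  [3.5→5.5]: (866.8+768.9)/2 × 2 = 1635.7
  [5.5→8.5]: (768.9+579.2)/2 × 3 = 2022.15
  [8.5→11.5]: (579.2+425.8)/2 × 3 = 1507.5
  Sum = 7088.2 ng/mL·hr
Tail: C_last/k_e = 425.8/0.104 = 4094.231
AUC_0→∞ (oral capsule) = 7088.2 + 4094.231 = 11182.431 ng/mL·hr
F = (AUC_ev/D_ev)/(AUC_iv/D_iv) = (11182.431/375)/(17600/250) = 29.819816/70.4 = 0.4236

F = 0.424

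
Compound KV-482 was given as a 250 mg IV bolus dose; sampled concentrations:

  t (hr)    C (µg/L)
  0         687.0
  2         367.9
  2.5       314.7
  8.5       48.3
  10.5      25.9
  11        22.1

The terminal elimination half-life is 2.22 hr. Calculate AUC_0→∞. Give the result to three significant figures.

Trapezoidal AUC_0→11:
  [0→2]: (687.0+367.9)/2 × 2 = 1054.9
  [2→2.5]: (367.9+314.7)/2 × 0.5 = 170.65
  [2.5→8.5]: (314.7+48.3)/2 × 6 = 1089.0
  [8.5→10.5]: (48.3+25.9)/2 × 2 = 74.2
  [10.5→11]: (25.9+22.1)/2 × 0.5 = 12.0
  Sum = 2400.75 µg/L·hr
k_e = ln2 / t½ = 0.693147 / 2.22 = 0.3122 hr^-1
Extrapolated tail: C_last / k_e = 22.1 / 0.3122 = 70.788
AUC_0→∞ = 2400.75 + 70.788 = 2471.538 µg/L·hr

AUC = 2470 µg/L·hr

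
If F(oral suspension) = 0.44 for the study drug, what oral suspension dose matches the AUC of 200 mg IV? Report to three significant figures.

For equal systemic exposure: F × D_ev = D_iv
D_ev = D_iv / F = 200 / 0.44 = 454.545 mg

D_oral = 455 mg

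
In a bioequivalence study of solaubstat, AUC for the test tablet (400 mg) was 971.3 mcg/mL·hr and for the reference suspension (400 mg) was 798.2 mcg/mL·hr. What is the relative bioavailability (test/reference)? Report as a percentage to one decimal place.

F_rel = (AUC_test/D_test) / (AUC_ref/D_ref)
      = (971.3/400) / (798.2/400)
      = 2.42825 / 1.9955 = 1.2169 = 121.69%

F_rel = 121.7%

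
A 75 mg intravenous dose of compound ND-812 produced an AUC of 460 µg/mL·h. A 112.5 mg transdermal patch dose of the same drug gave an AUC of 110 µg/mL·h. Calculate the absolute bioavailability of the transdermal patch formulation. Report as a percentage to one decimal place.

F = (AUC_ev / D_ev) / (AUC_iv / D_iv)
  = (110/112.5) / (460/75)
  = 0.977778 / 6.13333 = 0.1594
  = 15.94%

F = 15.9%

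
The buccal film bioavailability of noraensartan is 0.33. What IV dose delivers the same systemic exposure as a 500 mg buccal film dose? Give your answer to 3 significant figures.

Systemic exposure from an extravascular dose = F × D_ev, so the equivalent IV dose is F × D_ev.
D_iv = F × D_ev = 0.33 × 500 = 165 mg

D_iv = 165 mg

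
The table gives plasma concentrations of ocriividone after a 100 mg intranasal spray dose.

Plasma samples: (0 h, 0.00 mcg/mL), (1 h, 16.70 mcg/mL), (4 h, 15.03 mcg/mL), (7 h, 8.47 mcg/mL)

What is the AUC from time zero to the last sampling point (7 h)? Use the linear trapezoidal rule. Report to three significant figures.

AUC = 91.2 mcg/mL·h

Trapezoidal AUC_0→7:
  [0→1]: (0.00+16.70)/2 × 1 = 8.35
  [1→4]: (16.70+15.03)/2 × 3 = 47.595
  [4→7]: (15.03+8.47)/2 × 3 = 35.25
  Sum = 91.195 mcg/mL·h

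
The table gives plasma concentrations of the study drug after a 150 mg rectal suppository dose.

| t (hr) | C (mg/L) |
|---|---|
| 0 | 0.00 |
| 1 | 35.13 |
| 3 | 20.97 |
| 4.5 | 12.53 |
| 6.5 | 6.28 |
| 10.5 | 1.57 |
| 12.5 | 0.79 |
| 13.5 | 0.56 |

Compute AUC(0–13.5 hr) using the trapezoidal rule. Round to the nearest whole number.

Trapezoidal AUC_0→13.5:
  [0→1]: (0.00+35.13)/2 × 1 = 17.565
  [1→3]: (35.13+20.97)/2 × 2 = 56.1
  [3→4.5]: (20.97+12.53)/2 × 1.5 = 25.125
  [4.5→6.5]: (12.53+6.28)/2 × 2 = 18.81
  [6.5→10.5]: (6.28+1.57)/2 × 4 = 15.7
  [10.5→12.5]: (1.57+0.79)/2 × 2 = 2.36
  [12.5→13.5]: (0.79+0.56)/2 × 1 = 0.675
  Sum = 136.335 mg/L·hr

AUC = 136 mg/L·hr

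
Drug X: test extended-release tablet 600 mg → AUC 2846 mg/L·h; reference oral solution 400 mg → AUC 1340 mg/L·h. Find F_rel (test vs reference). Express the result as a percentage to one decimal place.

F_rel = 141.6%

F_rel = (AUC_test/D_test) / (AUC_ref/D_ref)
      = (2846/600) / (1340/400)
      = 4.74333 / 3.35 = 1.4159 = 141.59%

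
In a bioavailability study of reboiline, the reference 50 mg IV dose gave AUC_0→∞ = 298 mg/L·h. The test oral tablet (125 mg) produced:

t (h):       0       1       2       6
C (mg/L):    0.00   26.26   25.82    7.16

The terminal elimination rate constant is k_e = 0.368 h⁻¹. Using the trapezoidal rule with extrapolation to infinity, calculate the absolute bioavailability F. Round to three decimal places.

F = 0.167

Trapezoidal AUC_0→6 (oral tablet):
  [0→1]: (0.00+26.26)/2 × 1 = 13.13
  [1→2]: (26.26+25.82)/2 × 1 = 26.04
  [2→6]: (25.82+7.16)/2 × 4 = 65.96
  Sum = 105.13 mg/L·h
Tail: C_last/k_e = 7.16/0.368 = 19.457
AUC_0→∞ (oral tablet) = 105.13 + 19.457 = 124.587 mg/L·h
F = (AUC_ev/D_ev)/(AUC_iv/D_iv) = (124.587/125)/(298/50) = 0.996696/5.96 = 0.1672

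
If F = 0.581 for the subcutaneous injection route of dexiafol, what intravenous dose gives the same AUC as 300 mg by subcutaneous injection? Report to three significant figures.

D_iv = 174 mg

Systemic exposure from an extravascular dose = F × D_ev, so the equivalent IV dose is F × D_ev.
D_iv = F × D_ev = 0.581 × 300 = 174.3 mg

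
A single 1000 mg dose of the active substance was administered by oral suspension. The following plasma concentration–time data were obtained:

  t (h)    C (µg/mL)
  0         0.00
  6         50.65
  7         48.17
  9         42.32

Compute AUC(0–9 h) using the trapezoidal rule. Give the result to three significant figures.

Trapezoidal AUC_0→9:
  [0→6]: (0.00+50.65)/2 × 6 = 151.95
  [6→7]: (50.65+48.17)/2 × 1 = 49.41
  [7→9]: (48.17+42.32)/2 × 2 = 90.49
  Sum = 291.85 µg/mL·h

AUC = 292 µg/mL·h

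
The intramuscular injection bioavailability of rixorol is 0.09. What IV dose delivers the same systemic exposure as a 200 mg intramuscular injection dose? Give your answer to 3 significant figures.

D_iv = 18.0 mg

Systemic exposure from an extravascular dose = F × D_ev, so the equivalent IV dose is F × D_ev.
D_iv = F × D_ev = 0.09 × 200 = 18 mg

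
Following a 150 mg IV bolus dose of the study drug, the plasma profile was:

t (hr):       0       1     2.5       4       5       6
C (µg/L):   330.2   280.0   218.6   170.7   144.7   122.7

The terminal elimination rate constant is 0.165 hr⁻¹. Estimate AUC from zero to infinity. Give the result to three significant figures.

Trapezoidal AUC_0→6:
  [0→1]: (330.2+280.0)/2 × 1 = 305.1
  [1→2.5]: (280.0+218.6)/2 × 1.5 = 373.95
  [2.5→4]: (218.6+170.7)/2 × 1.5 = 291.975
  [4→5]: (170.7+144.7)/2 × 1 = 157.7
  [5→6]: (144.7+122.7)/2 × 1 = 133.7
  Sum = 1262.425 µg/L·hr
Extrapolated tail: C_last / k_e = 122.7 / 0.165 = 743.636
AUC_0→∞ = 1262.425 + 743.636 = 2006.061 µg/L·hr

AUC = 2010 µg/L·hr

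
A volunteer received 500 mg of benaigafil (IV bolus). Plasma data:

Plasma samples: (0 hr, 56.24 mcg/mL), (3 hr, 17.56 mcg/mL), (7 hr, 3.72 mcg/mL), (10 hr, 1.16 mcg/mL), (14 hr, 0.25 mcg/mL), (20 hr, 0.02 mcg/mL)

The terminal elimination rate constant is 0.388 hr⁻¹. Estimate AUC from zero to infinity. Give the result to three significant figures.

Trapezoidal AUC_0→20:
  [0→3]: (56.24+17.56)/2 × 3 = 110.7
  [3→7]: (17.56+3.72)/2 × 4 = 42.56
  [7→10]: (3.72+1.16)/2 × 3 = 7.32
  [10→14]: (1.16+0.25)/2 × 4 = 2.82
  [14→20]: (0.25+0.02)/2 × 6 = 0.81
  Sum = 164.21 mcg/mL·hr
Extrapolated tail: C_last / k_e = 0.02 / 0.388 = 0.052
AUC_0→∞ = 164.21 + 0.052 = 164.262 mcg/mL·hr

AUC = 164 mcg/mL·hr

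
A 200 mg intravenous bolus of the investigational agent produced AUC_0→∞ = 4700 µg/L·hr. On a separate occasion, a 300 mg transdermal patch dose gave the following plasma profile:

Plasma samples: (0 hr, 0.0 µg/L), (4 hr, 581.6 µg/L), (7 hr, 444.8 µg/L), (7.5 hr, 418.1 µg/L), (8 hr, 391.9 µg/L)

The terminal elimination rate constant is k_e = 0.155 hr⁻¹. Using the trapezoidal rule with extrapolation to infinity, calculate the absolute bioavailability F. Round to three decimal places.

F = 0.801

Trapezoidal AUC_0→8 (transdermal patch):
  [0→4]: (0.0+581.6)/2 × 4 = 1163.2
  [4→7]: (581.6+444.8)/2 × 3 = 1539.6
  [7→7.5]: (444.8+418.1)/2 × 0.5 = 215.725
  [7.5→8]: (418.1+391.9)/2 × 0.5 = 202.5
  Sum = 3121.025 µg/L·hr
Tail: C_last/k_e = 391.9/0.155 = 2528.387
AUC_0→∞ (transdermal patch) = 3121.025 + 2528.387 = 5649.412 µg/L·hr
F = (AUC_ev/D_ev)/(AUC_iv/D_iv) = (5649.412/300)/(4700/200) = 18.8314/23.5 = 0.8013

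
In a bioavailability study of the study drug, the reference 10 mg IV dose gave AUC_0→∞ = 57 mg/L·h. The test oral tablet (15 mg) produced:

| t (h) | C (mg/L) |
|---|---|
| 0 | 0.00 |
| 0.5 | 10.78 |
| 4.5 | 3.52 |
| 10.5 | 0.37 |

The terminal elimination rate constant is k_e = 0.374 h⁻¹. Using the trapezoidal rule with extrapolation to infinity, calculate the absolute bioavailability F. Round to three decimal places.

Trapezoidal AUC_0→10.5 (oral tablet):
  [0→0.5]: (0.00+10.78)/2 × 0.5 = 2.695
  [0.5→4.5]: (10.78+3.52)/2 × 4 = 28.6
  [4.5→10.5]: (3.52+0.37)/2 × 6 = 11.67
  Sum = 42.965 mg/L·h
Tail: C_last/k_e = 0.37/0.374 = 0.989
AUC_0→∞ (oral tablet) = 42.965 + 0.989 = 43.954 mg/L·h
F = (AUC_ev/D_ev)/(AUC_iv/D_iv) = (43.954/15)/(57/10) = 2.93027/5.7 = 0.5141

F = 0.514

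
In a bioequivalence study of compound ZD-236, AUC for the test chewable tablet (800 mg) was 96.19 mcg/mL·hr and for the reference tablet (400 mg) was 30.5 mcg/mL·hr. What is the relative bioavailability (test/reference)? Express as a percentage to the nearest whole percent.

F_rel = 158%

F_rel = (AUC_test/D_test) / (AUC_ref/D_ref)
      = (96.19/800) / (30.5/400)
      = 0.1202375 / 0.07625 = 1.5769 = 157.69%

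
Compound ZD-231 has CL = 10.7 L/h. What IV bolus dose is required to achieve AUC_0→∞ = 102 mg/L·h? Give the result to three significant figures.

Dose = 1090 mg

Dose_iv = CL × AUC_0→∞
     = 10.7 × 102 = 1091.4 mg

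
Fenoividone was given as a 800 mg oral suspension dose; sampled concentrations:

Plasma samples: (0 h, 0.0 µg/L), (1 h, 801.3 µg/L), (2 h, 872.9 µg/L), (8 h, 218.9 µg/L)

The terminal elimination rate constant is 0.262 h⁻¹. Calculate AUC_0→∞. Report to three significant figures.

AUC = 5350 µg/L·h

Trapezoidal AUC_0→8:
  [0→1]: (0.0+801.3)/2 × 1 = 400.65
  [1→2]: (801.3+872.9)/2 × 1 = 837.1
  [2→8]: (872.9+218.9)/2 × 6 = 3275.4
  Sum = 4513.15 µg/L·h
Extrapolated tail: C_last / k_e = 218.9 / 0.262 = 835.496
AUC_0→∞ = 4513.15 + 835.496 = 5348.646 µg/L·h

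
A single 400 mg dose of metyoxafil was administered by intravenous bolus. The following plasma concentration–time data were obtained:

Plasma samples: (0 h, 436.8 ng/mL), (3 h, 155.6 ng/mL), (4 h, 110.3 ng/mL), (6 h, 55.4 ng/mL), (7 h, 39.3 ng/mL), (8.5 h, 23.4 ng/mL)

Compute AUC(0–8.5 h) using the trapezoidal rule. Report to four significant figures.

AUC = 1282 ng/mL·h

Trapezoidal AUC_0→8.5:
  [0→3]: (436.8+155.6)/2 × 3 = 888.6
  [3→4]: (155.6+110.3)/2 × 1 = 132.95
  [4→6]: (110.3+55.4)/2 × 2 = 165.7
  [6→7]: (55.4+39.3)/2 × 1 = 47.35
  [7→8.5]: (39.3+23.4)/2 × 1.5 = 47.025
  Sum = 1281.625 ng/mL·h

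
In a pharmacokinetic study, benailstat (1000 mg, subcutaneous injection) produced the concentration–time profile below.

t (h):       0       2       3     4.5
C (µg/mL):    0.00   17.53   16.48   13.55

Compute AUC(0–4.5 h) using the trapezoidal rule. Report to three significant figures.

AUC = 57.1 µg/mL·h

Trapezoidal AUC_0→4.5:
  [0→2]: (0.00+17.53)/2 × 2 = 17.53
  [2→3]: (17.53+16.48)/2 × 1 = 17.005
  [3→4.5]: (16.48+13.55)/2 × 1.5 = 22.5225
  Sum = 57.0575 µg/mL·h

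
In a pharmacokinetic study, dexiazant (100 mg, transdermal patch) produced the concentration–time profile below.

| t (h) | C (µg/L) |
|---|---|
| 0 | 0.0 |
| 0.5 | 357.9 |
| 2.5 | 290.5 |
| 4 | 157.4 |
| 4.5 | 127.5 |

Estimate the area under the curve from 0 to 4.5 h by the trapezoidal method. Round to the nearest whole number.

Trapezoidal AUC_0→4.5:
  [0→0.5]: (0.0+357.9)/2 × 0.5 = 89.475
  [0.5→2.5]: (357.9+290.5)/2 × 2 = 648.4
  [2.5→4]: (290.5+157.4)/2 × 1.5 = 335.925
  [4→4.5]: (157.4+127.5)/2 × 0.5 = 71.225
  Sum = 1145.025 µg/L·h

AUC = 1145 µg/L·h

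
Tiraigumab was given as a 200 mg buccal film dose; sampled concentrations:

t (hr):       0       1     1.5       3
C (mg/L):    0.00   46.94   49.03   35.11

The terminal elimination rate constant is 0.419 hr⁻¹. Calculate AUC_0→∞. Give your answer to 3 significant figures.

AUC = 194 mg/L·hr

Trapezoidal AUC_0→3:
  [0→1]: (0.00+46.94)/2 × 1 = 23.47
  [1→1.5]: (46.94+49.03)/2 × 0.5 = 23.9925
  [1.5→3]: (49.03+35.11)/2 × 1.5 = 63.105
  Sum = 110.5675 mg/L·hr
Extrapolated tail: C_last / k_e = 35.11 / 0.419 = 83.795
AUC_0→∞ = 110.5675 + 83.795 = 194.3625 mg/L·hr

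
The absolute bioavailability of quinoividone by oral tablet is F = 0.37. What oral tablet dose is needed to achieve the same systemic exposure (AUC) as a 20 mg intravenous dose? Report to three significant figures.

For equal systemic exposure: F × D_ev = D_iv
D_ev = D_iv / F = 20 / 0.37 = 54.0541 mg

D_oral = 54.1 mg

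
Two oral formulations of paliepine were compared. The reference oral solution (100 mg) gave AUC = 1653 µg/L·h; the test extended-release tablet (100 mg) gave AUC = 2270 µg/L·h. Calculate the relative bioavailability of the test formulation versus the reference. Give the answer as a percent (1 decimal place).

F_rel = 137.3%

F_rel = (AUC_test/D_test) / (AUC_ref/D_ref)
      = (2270/100) / (1653/100)
      = 22.7 / 16.53 = 1.3733 = 137.33%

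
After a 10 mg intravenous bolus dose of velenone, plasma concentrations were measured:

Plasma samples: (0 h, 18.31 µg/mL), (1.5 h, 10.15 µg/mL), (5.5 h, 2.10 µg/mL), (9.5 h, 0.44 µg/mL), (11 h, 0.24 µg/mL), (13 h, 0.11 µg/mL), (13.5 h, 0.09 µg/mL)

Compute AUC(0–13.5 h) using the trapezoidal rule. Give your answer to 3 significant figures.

AUC = 51.8 µg/mL·h

Trapezoidal AUC_0→13.5:
  [0→1.5]: (18.31+10.15)/2 × 1.5 = 21.345
  [1.5→5.5]: (10.15+2.10)/2 × 4 = 24.5
  [5.5→9.5]: (2.10+0.44)/2 × 4 = 5.08
  [9.5→11]: (0.44+0.24)/2 × 1.5 = 0.51
  [11→13]: (0.24+0.11)/2 × 2 = 0.35
  [13→13.5]: (0.11+0.09)/2 × 0.5 = 0.05
  Sum = 51.835 µg/mL·h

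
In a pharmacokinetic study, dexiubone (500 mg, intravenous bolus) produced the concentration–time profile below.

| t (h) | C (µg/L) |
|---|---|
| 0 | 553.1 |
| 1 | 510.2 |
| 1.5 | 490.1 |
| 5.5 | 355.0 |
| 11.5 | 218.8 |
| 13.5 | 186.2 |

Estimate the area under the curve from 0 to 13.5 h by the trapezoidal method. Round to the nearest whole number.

AUC = 4598 µg/L·h

Trapezoidal AUC_0→13.5:
  [0→1]: (553.1+510.2)/2 × 1 = 531.65
  [1→1.5]: (510.2+490.1)/2 × 0.5 = 250.075
  [1.5→5.5]: (490.1+355.0)/2 × 4 = 1690.2
  [5.5→11.5]: (355.0+218.8)/2 × 6 = 1721.4
  [11.5→13.5]: (218.8+186.2)/2 × 2 = 405.0
  Sum = 4598.325 µg/L·h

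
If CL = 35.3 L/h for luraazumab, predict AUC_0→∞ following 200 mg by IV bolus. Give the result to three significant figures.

AUC_0→∞ = Dose_iv / CL
        = 200 / 35.3 = 5.66572 mg/L·h

AUC = 5.67 mg/L·h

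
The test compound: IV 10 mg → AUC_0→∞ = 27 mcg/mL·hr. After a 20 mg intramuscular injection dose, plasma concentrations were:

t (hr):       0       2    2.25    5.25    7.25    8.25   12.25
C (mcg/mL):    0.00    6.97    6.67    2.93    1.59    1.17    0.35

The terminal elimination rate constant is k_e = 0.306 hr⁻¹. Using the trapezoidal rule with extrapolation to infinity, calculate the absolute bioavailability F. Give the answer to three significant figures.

F = 0.614

Trapezoidal AUC_0→12.25 (intramuscular injection):
  [0→2]: (0.00+6.97)/2 × 2 = 6.97
  [2→2.25]: (6.97+6.67)/2 × 0.25 = 1.705
  [2.25→5.25]: (6.67+2.93)/2 × 3 = 14.4
  [5.25→7.25]: (2.93+1.59)/2 × 2 = 4.52
  [7.25→8.25]: (1.59+1.17)/2 × 1 = 1.38
  [8.25→12.25]: (1.17+0.35)/2 × 4 = 3.04
  Sum = 32.015 mcg/mL·hr
Tail: C_last/k_e = 0.35/0.306 = 1.144
AUC_0→∞ (intramuscular injection) = 32.015 + 1.144 = 33.159 mcg/mL·hr
F = (AUC_ev/D_ev)/(AUC_iv/D_iv) = (33.159/20)/(27/10) = 1.65795/2.7 = 0.6141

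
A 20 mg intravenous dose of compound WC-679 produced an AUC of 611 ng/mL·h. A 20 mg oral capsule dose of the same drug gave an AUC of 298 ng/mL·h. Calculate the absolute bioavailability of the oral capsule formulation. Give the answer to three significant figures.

F = (AUC_ev / D_ev) / (AUC_iv / D_iv)
  = (298/20) / (611/20)
  = 14.9 / 30.55 = 0.4877

F = 0.488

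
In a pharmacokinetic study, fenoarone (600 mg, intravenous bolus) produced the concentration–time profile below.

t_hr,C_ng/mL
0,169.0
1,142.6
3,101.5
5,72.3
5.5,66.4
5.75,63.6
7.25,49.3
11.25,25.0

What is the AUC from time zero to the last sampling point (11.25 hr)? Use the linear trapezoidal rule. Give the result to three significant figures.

AUC = 858 ng/mL·hr

Trapezoidal AUC_0→11.25:
  [0→1]: (169.0+142.6)/2 × 1 = 155.8
  [1→3]: (142.6+101.5)/2 × 2 = 244.1
  [3→5]: (101.5+72.3)/2 × 2 = 173.8
  [5→5.5]: (72.3+66.4)/2 × 0.5 = 34.675
  [5.5→5.75]: (66.4+63.6)/2 × 0.25 = 16.25
  [5.75→7.25]: (63.6+49.3)/2 × 1.5 = 84.675
  [7.25→11.25]: (49.3+25.0)/2 × 4 = 148.6
  Sum = 857.9 ng/mL·hr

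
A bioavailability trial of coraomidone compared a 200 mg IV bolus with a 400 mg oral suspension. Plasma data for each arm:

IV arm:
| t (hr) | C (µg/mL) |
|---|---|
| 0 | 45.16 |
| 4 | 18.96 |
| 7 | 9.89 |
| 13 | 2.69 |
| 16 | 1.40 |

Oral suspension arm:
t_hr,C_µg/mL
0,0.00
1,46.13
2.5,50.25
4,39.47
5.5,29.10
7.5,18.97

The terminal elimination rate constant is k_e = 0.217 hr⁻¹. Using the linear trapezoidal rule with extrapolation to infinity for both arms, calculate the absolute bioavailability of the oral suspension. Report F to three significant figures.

Trapezoidal AUC_0→16 (IV):
  [0→4]: (45.16+18.96)/2 × 4 = 128.24
  [4→7]: (18.96+9.89)/2 × 3 = 43.275
  [7→13]: (9.89+2.69)/2 × 6 = 37.74
  [13→16]: (2.69+1.40)/2 × 3 = 6.135
  Sum = 215.39 µg/mL·hr
IV tail: 1.40/0.217 = 6.452; AUC_iv,0→∞ = 215.39 + 6.452 = 221.842 µg/mL·hr
Trapezoidal AUC_0→7.5 (oral suspension):
  [0→1]: (0.00+46.13)/2 × 1 = 23.065
  [1→2.5]: (46.13+50.25)/2 × 1.5 = 72.285
  [2.5→4]: (50.25+39.47)/2 × 1.5 = 67.29
  [4→5.5]: (39.47+29.10)/2 × 1.5 = 51.4275
  [5.5→7.5]: (29.10+18.97)/2 × 2 = 48.07
  Sum = 262.1375 µg/mL·hr
oral suspension tail: 18.97/0.217 = 87.419; AUC_ev,0→∞ = 262.1375 + 87.419 = 349.5565 µg/mL·hr
F = (AUC_ev/D_ev)/(AUC_iv/D_iv) = (349.5565/400)/(221.842/200) = 0.87389125/1.10921 = 0.7879

F = 0.788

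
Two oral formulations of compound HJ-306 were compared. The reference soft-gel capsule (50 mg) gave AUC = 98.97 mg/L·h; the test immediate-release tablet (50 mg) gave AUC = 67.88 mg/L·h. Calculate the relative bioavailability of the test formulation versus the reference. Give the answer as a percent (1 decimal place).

F_rel = (AUC_test/D_test) / (AUC_ref/D_ref)
      = (67.88/50) / (98.97/50)
      = 1.3576 / 1.9794 = 0.6859 = 68.59%

F_rel = 68.6%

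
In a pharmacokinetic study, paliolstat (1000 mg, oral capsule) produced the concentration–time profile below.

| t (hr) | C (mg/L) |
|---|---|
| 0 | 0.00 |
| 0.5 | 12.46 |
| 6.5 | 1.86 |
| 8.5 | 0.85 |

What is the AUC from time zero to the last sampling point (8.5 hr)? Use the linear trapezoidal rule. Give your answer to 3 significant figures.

Trapezoidal AUC_0→8.5:
  [0→0.5]: (0.00+12.46)/2 × 0.5 = 3.115
  [0.5→6.5]: (12.46+1.86)/2 × 6 = 42.96
  [6.5→8.5]: (1.86+0.85)/2 × 2 = 2.71
  Sum = 48.785 mg/L·hr

AUC = 48.8 mg/L·hr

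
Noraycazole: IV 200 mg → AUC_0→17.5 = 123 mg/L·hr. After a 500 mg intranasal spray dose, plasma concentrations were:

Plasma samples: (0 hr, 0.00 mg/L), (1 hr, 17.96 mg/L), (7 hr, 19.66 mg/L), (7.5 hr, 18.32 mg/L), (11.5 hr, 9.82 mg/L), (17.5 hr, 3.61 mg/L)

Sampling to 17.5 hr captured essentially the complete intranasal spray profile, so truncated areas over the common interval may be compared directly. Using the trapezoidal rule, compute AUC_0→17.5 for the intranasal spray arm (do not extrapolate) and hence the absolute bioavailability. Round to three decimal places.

F = 0.741

Trapezoidal AUC_0→17.5 (intranasal spray):
  [0→1]: (0.00+17.96)/2 × 1 = 8.98
  [1→7]: (17.96+19.66)/2 × 6 = 112.86
  [7→7.5]: (19.66+18.32)/2 × 0.5 = 9.495
  [7.5→11.5]: (18.32+9.82)/2 × 4 = 56.28
  [11.5→17.5]: (9.82+3.61)/2 × 6 = 40.29
  Sum = 227.905 mg/L·hr
F = (AUC_ev/D_ev)/(AUC_iv/D_iv) = (227.905/500)/(123/200) = 0.45581/0.615 = 0.7412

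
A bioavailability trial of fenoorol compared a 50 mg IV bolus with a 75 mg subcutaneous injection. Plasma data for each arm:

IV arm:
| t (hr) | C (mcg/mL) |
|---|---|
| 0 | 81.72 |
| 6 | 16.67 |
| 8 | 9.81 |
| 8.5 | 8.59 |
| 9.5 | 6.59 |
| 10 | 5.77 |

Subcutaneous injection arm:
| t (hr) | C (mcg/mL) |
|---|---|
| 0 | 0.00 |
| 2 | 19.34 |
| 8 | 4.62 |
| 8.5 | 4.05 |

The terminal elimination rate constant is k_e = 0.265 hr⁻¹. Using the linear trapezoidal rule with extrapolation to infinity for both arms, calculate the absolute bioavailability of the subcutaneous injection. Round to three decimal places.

Trapezoidal AUC_0→10 (IV):
  [0→6]: (81.72+16.67)/2 × 6 = 295.17
  [6→8]: (16.67+9.81)/2 × 2 = 26.48
  [8→8.5]: (9.81+8.59)/2 × 0.5 = 4.6
  [8.5→9.5]: (8.59+6.59)/2 × 1 = 7.59
  [9.5→10]: (6.59+5.77)/2 × 0.5 = 3.09
  Sum = 336.93 mcg/mL·hr
IV tail: 5.77/0.265 = 21.774; AUC_iv,0→∞ = 336.93 + 21.774 = 358.704 mcg/mL·hr
Trapezoidal AUC_0→8.5 (subcutaneous injection):
  [0→2]: (0.00+19.34)/2 × 2 = 19.34
  [2→8]: (19.34+4.62)/2 × 6 = 71.88
  [8→8.5]: (4.62+4.05)/2 × 0.5 = 2.1675
  Sum = 93.3875 mcg/mL·hr
subcutaneous injection tail: 4.05/0.265 = 15.283; AUC_ev,0→∞ = 93.3875 + 15.283 = 108.6705 mcg/mL·hr
F = (AUC_ev/D_ev)/(AUC_iv/D_iv) = (108.6705/75)/(358.704/50) = 1.44894/7.17408 = 0.2020

F = 0.202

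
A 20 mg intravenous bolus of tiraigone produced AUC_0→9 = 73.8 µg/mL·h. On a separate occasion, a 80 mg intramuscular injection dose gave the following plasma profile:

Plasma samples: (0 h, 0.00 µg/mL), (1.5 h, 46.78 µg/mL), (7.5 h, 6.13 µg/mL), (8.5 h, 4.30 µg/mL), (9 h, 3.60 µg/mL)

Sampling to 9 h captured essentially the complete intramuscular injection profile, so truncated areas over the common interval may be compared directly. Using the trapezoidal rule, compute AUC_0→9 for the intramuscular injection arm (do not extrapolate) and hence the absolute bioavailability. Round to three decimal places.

F = 0.681

Trapezoidal AUC_0→9 (intramuscular injection):
  [0→1.5]: (0.00+46.78)/2 × 1.5 = 35.085
  [1.5→7.5]: (46.78+6.13)/2 × 6 = 158.73
  [7.5→8.5]: (6.13+4.30)/2 × 1 = 5.215
  [8.5→9]: (4.30+3.60)/2 × 0.5 = 1.975
  Sum = 201.005 µg/mL·h
F = (AUC_ev/D_ev)/(AUC_iv/D_iv) = (201.005/80)/(73.8/20) = 2.5125625/3.69 = 0.6809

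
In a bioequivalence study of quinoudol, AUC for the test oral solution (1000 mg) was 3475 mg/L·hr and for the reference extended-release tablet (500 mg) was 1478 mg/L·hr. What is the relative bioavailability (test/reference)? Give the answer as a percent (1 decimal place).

F_rel = (AUC_test/D_test) / (AUC_ref/D_ref)
      = (3475/1000) / (1478/500)
      = 3.475 / 2.956 = 1.1756 = 117.56%

F_rel = 117.6%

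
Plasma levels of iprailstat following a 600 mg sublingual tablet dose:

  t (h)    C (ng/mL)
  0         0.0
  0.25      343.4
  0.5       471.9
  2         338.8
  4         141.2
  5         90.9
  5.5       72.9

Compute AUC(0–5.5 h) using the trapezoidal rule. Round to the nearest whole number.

Trapezoidal AUC_0→5.5:
  [0→0.25]: (0.0+343.4)/2 × 0.25 = 42.925
  [0.25→0.5]: (343.4+471.9)/2 × 0.25 = 101.9125
  [0.5→2]: (471.9+338.8)/2 × 1.5 = 608.025
  [2→4]: (338.8+141.2)/2 × 2 = 480.0
  [4→5]: (141.2+90.9)/2 × 1 = 116.05
  [5→5.5]: (90.9+72.9)/2 × 0.5 = 40.95
  Sum = 1389.8625 ng/mL·h

AUC = 1390 ng/mL·h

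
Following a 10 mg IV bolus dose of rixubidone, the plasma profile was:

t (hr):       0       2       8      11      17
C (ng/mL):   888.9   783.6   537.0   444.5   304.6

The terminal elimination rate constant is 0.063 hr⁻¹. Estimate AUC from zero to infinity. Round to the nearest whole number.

AUC = 14189 ng/mL·hr

Trapezoidal AUC_0→17:
  [0→2]: (888.9+783.6)/2 × 2 = 1672.5
  [2→8]: (783.6+537.0)/2 × 6 = 3961.8
  [8→11]: (537.0+444.5)/2 × 3 = 1472.25
  [11→17]: (444.5+304.6)/2 × 6 = 2247.3
  Sum = 9353.85 ng/mL·hr
Extrapolated tail: C_last / k_e = 304.6 / 0.063 = 4834.921
AUC_0→∞ = 9353.85 + 4834.921 = 14188.771 ng/mL·hr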